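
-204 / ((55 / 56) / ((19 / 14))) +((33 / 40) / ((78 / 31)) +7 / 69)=-222174509 / 789360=-281.46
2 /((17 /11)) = 22 /17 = 1.29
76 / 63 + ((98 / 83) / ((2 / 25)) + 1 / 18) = 55849 / 3486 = 16.02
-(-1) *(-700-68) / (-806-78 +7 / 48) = 36864 / 42425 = 0.87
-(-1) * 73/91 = 73/91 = 0.80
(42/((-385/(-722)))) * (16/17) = 69312/935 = 74.13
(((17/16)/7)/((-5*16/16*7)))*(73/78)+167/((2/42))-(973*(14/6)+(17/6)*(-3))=126906973/101920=1245.16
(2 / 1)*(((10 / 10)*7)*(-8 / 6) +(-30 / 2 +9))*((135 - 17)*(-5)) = 54280 / 3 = 18093.33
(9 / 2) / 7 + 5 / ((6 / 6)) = 79 / 14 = 5.64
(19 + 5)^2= 576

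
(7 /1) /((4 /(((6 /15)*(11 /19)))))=0.41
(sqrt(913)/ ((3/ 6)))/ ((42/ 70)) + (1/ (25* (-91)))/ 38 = -1/ 86450 + 10* sqrt(913)/ 3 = 100.72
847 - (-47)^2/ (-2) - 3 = 3897/ 2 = 1948.50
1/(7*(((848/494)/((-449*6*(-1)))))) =332709/1484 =224.20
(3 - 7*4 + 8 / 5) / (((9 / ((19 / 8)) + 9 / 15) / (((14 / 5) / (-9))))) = 3458 / 2085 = 1.66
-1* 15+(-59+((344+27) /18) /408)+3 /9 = -540637 /7344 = -73.62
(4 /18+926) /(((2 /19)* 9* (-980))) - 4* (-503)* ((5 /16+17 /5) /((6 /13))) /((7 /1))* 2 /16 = 73157323 /254016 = 288.00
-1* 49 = -49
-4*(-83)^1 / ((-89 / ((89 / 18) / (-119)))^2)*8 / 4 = 166 / 1147041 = 0.00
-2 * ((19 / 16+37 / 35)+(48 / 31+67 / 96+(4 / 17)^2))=-136854113 / 15051120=-9.09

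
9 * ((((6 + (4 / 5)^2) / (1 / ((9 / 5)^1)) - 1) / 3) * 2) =8214 / 125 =65.71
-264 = -264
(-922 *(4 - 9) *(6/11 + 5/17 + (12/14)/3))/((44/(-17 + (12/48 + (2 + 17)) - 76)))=-1001603175/115192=-8695.08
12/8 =1.50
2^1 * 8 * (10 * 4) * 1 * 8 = 5120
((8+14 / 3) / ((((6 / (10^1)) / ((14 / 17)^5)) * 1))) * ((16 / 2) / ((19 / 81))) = 387233280 / 1419857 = 272.73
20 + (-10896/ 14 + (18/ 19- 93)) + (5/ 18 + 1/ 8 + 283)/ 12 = -95000215/ 114912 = -826.72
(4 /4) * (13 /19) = 13 /19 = 0.68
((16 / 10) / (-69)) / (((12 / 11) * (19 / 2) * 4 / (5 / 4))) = -11 / 15732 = -0.00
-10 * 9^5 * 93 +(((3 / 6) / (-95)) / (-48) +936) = -500821462079 / 9120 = -54914634.00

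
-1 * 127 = -127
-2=-2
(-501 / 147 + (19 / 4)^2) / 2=9.58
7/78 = 0.09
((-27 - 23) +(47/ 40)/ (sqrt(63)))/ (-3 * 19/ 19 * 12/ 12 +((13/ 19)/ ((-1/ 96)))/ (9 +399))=16150/ 1021 - 15181 * sqrt(7)/ 857640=15.77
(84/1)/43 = 84/43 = 1.95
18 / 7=2.57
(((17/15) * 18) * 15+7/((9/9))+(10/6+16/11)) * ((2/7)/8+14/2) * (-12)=-2055104/77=-26689.66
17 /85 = 1 /5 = 0.20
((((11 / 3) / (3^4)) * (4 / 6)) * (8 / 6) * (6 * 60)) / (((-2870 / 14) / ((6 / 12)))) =-352 / 9963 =-0.04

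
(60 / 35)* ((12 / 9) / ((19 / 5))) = 80 / 133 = 0.60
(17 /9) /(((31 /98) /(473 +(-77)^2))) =3555244 /93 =38228.43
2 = 2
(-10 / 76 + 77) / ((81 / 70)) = 66.43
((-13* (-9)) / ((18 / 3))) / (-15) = -13 / 10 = -1.30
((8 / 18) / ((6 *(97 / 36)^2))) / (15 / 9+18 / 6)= 144 / 65863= 0.00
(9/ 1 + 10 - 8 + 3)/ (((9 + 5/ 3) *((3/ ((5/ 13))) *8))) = 35/ 1664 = 0.02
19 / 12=1.58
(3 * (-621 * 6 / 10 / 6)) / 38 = -1863 / 380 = -4.90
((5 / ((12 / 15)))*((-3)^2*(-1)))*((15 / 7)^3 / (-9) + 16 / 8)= -69975 / 1372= -51.00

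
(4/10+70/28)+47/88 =1511/440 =3.43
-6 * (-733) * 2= 8796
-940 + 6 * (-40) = -1180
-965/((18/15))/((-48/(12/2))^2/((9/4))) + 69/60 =-69431/2560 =-27.12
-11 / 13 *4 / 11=-4 / 13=-0.31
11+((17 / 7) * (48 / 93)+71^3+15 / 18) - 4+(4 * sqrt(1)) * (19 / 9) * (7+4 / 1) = 1398398683 / 3906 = 358012.98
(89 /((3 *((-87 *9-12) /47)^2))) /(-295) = -196601 /559342125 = -0.00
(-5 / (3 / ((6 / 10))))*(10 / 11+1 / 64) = -651 / 704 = -0.92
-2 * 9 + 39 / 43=-735 / 43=-17.09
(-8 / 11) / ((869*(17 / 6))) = -48 / 162503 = -0.00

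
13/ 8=1.62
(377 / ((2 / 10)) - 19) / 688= 933 / 344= 2.71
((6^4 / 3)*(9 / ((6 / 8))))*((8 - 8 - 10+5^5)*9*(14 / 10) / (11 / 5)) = 1017334080 / 11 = 92484916.36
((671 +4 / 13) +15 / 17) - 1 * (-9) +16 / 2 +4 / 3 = 457817 / 663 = 690.52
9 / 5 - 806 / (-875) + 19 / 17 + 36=592602 / 14875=39.84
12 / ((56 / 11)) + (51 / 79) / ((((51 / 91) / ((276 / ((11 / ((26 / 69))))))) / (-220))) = -2647313 / 1106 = -2393.59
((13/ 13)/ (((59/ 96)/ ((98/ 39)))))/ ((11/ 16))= 50176/ 8437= 5.95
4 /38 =2 /19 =0.11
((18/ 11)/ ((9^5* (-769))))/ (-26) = 1/ 721493487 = 0.00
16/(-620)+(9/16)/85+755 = 754.98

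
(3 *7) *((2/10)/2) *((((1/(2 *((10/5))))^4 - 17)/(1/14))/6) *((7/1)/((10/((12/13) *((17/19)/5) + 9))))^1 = -889073493/1664000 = -534.30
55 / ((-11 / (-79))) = 395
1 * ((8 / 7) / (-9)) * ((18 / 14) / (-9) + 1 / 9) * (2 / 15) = 32 / 59535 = 0.00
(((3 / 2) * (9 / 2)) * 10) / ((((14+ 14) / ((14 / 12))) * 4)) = 45 / 64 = 0.70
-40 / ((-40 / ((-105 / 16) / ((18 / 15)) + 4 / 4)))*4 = -143 / 8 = -17.88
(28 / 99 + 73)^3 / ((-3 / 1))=-381867106375 / 2910897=-131185.37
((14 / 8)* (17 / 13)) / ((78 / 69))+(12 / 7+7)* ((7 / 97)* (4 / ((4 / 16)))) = 1585041 / 131144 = 12.09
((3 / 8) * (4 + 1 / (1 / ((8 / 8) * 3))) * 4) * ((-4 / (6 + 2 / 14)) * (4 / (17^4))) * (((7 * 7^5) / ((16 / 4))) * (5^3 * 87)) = -376153265250 / 3591403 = -104737.14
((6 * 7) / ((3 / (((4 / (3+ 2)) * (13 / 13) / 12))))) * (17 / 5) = 238 / 75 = 3.17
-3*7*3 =-63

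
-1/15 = -0.07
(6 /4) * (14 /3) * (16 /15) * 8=896 /15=59.73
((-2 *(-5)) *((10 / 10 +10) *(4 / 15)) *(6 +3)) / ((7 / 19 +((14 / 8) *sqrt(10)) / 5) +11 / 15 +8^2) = 11168023680 / 2753211323 - 60041520 *sqrt(10) / 2753211323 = 3.99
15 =15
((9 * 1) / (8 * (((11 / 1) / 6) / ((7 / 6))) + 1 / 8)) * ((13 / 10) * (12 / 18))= 728 / 1185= 0.61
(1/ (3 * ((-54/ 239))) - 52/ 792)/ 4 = -1373/ 3564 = -0.39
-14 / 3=-4.67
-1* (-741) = 741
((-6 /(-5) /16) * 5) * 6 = 9 /4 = 2.25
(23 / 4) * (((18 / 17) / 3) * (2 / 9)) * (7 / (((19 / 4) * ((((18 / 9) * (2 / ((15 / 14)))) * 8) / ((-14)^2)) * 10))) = 1127 / 2584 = 0.44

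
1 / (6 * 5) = 1 / 30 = 0.03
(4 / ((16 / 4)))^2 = 1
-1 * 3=-3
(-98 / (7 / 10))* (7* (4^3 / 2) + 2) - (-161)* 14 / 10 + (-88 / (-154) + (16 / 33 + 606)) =-35582713 / 1155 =-30807.54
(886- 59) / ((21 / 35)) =4135 / 3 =1378.33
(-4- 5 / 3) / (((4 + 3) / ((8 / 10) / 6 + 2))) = -544 / 315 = -1.73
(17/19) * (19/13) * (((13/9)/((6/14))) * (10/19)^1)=1190/513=2.32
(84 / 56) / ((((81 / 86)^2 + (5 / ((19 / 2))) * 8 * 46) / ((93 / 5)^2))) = 1823088114 / 683548475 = 2.67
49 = 49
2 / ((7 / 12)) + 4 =52 / 7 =7.43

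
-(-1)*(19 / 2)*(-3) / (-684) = 1 / 24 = 0.04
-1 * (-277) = 277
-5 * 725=-3625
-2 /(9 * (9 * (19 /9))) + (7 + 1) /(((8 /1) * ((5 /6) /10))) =2050 /171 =11.99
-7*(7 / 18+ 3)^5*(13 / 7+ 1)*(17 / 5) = -14358137117 / 472392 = -30394.54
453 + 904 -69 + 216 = 1504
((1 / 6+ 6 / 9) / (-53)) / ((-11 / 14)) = 35 / 1749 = 0.02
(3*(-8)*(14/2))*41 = -6888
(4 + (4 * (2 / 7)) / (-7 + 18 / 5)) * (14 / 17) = 872 / 289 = 3.02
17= 17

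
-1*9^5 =-59049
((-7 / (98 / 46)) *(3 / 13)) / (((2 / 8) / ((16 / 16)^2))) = -276 / 91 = -3.03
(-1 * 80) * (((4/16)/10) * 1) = -2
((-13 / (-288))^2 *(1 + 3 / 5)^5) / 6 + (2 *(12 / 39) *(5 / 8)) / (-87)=-246217 / 286284375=-0.00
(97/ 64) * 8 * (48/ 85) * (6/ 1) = 41.08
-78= -78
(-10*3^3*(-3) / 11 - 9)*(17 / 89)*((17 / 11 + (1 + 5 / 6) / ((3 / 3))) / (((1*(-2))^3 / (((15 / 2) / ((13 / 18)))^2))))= -16374561075 / 29119376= -562.33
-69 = -69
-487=-487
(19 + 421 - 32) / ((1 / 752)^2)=230725632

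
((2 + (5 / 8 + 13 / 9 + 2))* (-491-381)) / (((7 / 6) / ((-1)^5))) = 95266 / 21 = 4536.48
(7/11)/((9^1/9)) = 7/11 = 0.64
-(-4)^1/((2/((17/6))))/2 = 17/6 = 2.83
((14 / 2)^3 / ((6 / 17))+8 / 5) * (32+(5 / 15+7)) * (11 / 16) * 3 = 18952747 / 240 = 78969.78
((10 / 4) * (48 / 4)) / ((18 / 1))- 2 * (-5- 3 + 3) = 35 / 3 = 11.67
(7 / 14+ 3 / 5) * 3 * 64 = 1056 / 5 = 211.20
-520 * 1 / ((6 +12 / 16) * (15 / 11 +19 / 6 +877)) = -45760 / 523629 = -0.09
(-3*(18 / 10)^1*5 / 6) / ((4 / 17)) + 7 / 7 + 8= -81 / 8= -10.12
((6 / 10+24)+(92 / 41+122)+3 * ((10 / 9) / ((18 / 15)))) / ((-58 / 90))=-279742 / 1189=-235.28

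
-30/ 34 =-15/ 17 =-0.88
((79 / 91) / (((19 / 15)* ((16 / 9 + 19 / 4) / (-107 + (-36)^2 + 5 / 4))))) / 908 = 10155213 / 73786804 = 0.14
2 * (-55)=-110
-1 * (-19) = 19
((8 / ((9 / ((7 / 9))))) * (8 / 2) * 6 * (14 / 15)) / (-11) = -6272 / 4455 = -1.41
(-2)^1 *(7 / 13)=-14 / 13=-1.08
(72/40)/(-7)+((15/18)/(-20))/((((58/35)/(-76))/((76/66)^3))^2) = -23330773855424083/114043079002545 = -204.58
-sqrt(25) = -5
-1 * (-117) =117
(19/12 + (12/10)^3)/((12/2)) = 0.55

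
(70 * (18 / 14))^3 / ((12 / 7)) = 425250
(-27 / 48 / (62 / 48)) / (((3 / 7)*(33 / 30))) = -315 / 341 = -0.92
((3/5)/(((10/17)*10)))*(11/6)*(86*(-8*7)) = -112574/125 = -900.59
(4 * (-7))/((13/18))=-504/13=-38.77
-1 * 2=-2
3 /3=1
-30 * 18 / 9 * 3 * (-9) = 1620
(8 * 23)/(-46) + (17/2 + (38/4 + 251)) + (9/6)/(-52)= 27557/104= 264.97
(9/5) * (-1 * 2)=-18/5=-3.60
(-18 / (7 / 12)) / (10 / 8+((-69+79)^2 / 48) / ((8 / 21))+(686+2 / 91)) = -89856 / 2017261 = -0.04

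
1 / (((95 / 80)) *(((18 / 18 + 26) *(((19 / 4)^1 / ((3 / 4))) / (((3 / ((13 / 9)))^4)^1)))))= 944784 / 10310521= 0.09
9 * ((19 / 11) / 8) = 171 / 88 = 1.94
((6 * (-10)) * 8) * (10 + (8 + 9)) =-12960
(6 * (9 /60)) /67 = 9 /670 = 0.01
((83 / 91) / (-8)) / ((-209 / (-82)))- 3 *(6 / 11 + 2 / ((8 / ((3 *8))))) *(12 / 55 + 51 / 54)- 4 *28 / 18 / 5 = -908261429 / 37657620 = -24.12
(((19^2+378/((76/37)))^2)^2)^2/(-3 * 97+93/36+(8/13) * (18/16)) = -1320301620603481286583321644413062759/48787662534098240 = -27062202860829985419.08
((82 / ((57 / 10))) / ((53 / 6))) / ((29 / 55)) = 90200 / 29203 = 3.09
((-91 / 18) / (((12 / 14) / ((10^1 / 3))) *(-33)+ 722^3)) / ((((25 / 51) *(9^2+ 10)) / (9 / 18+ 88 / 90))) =-15827 / 35566685234100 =-0.00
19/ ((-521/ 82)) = -1558/ 521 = -2.99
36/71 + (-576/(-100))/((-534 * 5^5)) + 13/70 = 4787898019/6911406250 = 0.69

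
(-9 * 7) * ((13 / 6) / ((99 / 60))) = -910 / 11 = -82.73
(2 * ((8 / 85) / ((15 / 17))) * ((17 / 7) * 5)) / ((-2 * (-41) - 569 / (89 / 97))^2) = 2154512 / 240862757625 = 0.00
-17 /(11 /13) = -221 /11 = -20.09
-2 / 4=-1 / 2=-0.50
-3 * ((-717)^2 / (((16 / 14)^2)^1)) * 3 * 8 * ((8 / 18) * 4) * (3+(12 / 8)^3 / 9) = -680139747 / 4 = -170034936.75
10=10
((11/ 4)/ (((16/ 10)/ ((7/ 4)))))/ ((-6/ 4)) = -385/ 192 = -2.01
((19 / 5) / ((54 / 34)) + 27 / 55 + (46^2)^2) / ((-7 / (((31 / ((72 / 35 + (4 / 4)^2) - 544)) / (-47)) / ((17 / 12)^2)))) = -3297917115232 / 8486508987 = -388.61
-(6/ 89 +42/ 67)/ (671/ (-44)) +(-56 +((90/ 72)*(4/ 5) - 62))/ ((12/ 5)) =-48.70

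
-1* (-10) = 10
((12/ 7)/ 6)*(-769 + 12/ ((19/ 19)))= -1514/ 7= -216.29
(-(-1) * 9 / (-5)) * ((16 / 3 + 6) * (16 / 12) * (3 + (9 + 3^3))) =-5304 / 5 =-1060.80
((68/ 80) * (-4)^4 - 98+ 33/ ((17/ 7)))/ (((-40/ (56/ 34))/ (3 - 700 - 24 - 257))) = 38751783/ 7225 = 5363.57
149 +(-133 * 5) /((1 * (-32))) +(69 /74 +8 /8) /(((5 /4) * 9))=9055097 /53280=169.95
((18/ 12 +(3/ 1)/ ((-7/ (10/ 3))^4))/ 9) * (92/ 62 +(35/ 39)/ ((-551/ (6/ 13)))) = 459129181612/ 1684218490227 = 0.27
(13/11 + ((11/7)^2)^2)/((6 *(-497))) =-32044/13126267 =-0.00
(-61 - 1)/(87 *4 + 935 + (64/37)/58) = -66526/1376691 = -0.05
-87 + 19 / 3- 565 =-1937 / 3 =-645.67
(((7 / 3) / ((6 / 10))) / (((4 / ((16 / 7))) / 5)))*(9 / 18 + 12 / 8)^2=400 / 9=44.44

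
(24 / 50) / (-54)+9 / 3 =2.99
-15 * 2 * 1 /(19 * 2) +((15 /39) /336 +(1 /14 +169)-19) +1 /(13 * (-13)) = 161054555 /1078896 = 149.28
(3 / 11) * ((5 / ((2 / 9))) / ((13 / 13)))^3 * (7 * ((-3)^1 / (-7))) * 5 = 4100625 / 88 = 46598.01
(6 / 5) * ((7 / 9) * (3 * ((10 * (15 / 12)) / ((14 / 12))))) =30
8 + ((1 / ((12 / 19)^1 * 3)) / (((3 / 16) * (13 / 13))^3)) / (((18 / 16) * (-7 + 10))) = 208136 / 6561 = 31.72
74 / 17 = 4.35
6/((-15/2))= -4/5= -0.80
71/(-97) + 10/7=473/679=0.70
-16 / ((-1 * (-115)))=-16 / 115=-0.14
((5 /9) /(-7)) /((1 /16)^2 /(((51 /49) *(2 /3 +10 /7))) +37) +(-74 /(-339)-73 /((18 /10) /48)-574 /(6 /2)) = -107831860299052 /50440955481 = -2137.78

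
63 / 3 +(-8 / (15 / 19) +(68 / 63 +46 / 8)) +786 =1012657 / 1260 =803.70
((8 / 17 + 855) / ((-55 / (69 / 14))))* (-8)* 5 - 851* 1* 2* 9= -16037394 / 1309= -12251.64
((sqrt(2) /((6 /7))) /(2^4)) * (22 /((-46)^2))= 77 * sqrt(2) /101568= 0.00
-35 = -35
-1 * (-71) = 71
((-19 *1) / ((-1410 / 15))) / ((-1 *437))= -1 / 2162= -0.00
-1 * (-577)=577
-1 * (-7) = 7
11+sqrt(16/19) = 11.92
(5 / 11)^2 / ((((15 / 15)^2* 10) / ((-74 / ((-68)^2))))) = -185 / 559504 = -0.00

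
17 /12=1.42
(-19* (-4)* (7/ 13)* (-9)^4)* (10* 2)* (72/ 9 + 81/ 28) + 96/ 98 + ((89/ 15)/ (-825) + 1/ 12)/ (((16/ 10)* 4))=11804150391764053/ 201801600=58493839.45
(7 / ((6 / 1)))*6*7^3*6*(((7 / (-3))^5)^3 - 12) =-22798617212163254 / 4782969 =-4766624498.75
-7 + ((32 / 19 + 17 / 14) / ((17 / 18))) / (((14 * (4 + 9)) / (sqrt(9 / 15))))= -7 + 6939 * sqrt(15) / 2057510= -6.99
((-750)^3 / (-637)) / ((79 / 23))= 9703125000 / 50323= 192816.90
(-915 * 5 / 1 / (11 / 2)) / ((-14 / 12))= 54900 / 77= 712.99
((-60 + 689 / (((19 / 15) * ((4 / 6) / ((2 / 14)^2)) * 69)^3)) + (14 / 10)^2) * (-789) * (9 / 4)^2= 7283698699569800885109 / 31418288934390400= 231829.90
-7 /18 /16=-7 /288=-0.02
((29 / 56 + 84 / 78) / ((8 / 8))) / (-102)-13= -322163 / 24752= -13.02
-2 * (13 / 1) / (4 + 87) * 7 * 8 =-16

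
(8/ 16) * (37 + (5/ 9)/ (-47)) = 7823/ 423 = 18.49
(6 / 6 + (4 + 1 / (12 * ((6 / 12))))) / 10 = 31 / 60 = 0.52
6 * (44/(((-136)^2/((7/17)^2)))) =1617/668168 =0.00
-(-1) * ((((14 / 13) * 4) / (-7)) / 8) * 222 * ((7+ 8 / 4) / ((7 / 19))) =-37962 / 91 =-417.16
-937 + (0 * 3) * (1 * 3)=-937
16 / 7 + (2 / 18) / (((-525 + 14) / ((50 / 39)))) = 409918 / 179361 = 2.29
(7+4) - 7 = 4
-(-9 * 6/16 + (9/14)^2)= 1161/392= 2.96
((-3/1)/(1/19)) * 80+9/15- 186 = -4745.40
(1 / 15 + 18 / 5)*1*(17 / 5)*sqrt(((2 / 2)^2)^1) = 187 / 15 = 12.47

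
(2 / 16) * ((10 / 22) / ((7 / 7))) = 5 / 88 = 0.06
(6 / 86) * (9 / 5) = 27 / 215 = 0.13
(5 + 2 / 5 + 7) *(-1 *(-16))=198.40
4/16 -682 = -2727/4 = -681.75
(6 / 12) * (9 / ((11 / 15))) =135 / 22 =6.14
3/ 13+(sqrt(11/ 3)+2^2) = sqrt(33)/ 3+55/ 13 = 6.15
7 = 7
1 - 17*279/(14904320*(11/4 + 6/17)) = 786122249/786202880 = 1.00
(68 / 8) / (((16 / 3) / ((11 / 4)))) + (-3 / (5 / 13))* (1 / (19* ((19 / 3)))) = 997629 / 231040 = 4.32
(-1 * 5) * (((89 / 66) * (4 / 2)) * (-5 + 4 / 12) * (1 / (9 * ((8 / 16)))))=12460 / 891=13.98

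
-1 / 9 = -0.11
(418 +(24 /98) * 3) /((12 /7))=10259 /42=244.26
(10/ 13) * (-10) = -100/ 13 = -7.69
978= 978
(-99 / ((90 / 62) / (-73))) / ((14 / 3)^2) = 224037 / 980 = 228.61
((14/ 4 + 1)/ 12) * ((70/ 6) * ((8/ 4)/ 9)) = 35/ 36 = 0.97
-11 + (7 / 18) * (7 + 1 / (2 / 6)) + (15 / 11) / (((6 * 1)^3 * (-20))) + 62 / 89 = -1808665 / 281952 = -6.41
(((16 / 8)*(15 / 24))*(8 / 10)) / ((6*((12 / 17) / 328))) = 697 / 9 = 77.44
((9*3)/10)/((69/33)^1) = 297/230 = 1.29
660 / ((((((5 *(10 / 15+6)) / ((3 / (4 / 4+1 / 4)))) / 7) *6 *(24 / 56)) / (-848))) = -2742432 / 25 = -109697.28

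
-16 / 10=-8 / 5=-1.60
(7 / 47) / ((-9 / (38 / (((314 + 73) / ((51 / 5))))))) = -4522 / 272835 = -0.02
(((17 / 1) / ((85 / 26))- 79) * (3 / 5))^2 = 1225449 / 625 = 1960.72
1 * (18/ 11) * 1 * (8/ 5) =144/ 55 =2.62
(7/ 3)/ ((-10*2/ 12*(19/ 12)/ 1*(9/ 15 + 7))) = -42/ 361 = -0.12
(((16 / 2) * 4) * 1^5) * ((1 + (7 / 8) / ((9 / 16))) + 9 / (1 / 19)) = 49984 / 9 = 5553.78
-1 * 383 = -383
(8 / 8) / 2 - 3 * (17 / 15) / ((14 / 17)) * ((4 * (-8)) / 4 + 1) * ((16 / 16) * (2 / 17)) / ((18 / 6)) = 49 / 30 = 1.63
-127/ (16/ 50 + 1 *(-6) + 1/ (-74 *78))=18326100/ 819649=22.36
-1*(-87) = 87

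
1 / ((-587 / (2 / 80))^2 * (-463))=-1 / 255256715200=-0.00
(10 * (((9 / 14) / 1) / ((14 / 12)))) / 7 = 270 / 343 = 0.79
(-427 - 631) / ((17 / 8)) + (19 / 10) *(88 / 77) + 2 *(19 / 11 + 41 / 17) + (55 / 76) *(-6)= -122309349 / 248710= -491.77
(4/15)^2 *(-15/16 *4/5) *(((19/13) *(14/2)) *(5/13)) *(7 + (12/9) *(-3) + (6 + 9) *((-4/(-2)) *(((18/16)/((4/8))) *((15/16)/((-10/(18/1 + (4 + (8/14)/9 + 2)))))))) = 105887/3380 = 31.33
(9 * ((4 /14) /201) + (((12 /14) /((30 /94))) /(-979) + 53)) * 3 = 52156323 /327965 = 159.03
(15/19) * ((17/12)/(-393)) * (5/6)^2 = -2125/1075248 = -0.00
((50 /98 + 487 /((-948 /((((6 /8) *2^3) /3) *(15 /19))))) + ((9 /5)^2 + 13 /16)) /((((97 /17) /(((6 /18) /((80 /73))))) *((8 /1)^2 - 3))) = 136969081889 /41778185568000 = 0.00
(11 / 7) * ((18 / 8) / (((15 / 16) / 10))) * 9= 2376 / 7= 339.43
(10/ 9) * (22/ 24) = 55/ 54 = 1.02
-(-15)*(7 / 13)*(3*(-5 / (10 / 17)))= -5355 / 26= -205.96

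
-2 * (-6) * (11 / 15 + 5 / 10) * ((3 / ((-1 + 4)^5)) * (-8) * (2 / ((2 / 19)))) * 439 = -4937872 / 405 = -12192.28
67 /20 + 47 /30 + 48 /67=4529 /804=5.63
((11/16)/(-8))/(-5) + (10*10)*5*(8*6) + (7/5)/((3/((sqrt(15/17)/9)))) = 7*sqrt(255)/2295 + 15360011/640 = 24000.07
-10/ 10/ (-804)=0.00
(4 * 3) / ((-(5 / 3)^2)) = -108 / 25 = -4.32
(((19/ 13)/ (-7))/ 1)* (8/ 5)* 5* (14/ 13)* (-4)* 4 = 4864/ 169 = 28.78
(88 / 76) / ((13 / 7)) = 154 / 247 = 0.62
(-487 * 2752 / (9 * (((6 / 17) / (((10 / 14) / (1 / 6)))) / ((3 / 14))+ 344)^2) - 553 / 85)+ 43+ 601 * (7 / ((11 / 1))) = 752967057146477 / 1802680262735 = 417.69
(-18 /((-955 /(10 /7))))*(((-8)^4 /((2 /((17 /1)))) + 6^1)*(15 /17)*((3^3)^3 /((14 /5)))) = 5815678.68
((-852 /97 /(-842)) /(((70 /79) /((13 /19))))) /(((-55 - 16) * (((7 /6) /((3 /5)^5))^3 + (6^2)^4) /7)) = -9549140212872 /20236360072131236346505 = -0.00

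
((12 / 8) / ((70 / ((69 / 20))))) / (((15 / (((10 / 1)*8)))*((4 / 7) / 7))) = 483 / 100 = 4.83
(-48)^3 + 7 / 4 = -442361 / 4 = -110590.25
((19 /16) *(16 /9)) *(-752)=-14288 /9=-1587.56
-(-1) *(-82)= -82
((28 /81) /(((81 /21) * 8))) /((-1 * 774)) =-49 /3385476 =-0.00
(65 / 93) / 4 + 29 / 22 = 6109 / 4092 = 1.49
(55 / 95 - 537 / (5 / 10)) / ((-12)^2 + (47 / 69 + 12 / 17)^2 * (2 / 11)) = -7.44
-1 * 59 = -59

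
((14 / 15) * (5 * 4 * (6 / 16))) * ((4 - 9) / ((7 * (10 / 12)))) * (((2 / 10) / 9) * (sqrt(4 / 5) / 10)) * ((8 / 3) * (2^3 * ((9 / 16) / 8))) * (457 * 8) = -3656 * sqrt(5) / 125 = -65.40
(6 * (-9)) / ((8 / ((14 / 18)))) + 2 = -13 / 4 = -3.25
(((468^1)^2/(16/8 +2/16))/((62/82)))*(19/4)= 647513.08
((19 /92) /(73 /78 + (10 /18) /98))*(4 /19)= 5733 /124154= 0.05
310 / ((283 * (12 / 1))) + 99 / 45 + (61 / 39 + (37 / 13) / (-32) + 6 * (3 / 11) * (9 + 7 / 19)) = 7048116631 / 369077280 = 19.10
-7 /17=-0.41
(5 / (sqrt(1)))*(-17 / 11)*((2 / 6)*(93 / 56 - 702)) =1803.90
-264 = -264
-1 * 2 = -2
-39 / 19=-2.05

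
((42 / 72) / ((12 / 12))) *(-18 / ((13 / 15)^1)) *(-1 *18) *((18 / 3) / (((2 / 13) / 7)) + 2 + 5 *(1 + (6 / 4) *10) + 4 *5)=1063125 / 13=81778.85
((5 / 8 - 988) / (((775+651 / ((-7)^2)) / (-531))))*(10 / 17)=146802915 / 375224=391.24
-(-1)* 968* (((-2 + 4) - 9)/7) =-968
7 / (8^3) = 7 / 512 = 0.01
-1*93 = -93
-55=-55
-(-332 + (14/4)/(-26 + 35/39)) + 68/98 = 31932693/95942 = 332.83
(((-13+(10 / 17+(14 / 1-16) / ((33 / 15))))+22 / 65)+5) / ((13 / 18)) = -1746468 / 158015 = -11.05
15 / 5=3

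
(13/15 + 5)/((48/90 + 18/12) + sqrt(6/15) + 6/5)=1.52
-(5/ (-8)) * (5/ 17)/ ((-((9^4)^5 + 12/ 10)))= -125/ 8267212512158711585496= -0.00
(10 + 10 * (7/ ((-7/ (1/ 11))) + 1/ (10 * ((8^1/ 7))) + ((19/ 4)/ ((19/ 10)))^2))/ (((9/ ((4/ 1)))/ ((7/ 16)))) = 44639/ 3168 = 14.09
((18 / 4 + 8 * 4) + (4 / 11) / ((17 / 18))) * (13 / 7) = 179335 / 2618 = 68.50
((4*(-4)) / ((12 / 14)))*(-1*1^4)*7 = 392 / 3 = 130.67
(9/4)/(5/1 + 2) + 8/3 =251/84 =2.99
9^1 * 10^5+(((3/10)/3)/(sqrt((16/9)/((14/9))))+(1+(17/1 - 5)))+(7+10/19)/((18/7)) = sqrt(14)/40+307805447/342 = 900016.02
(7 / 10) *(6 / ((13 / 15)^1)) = 63 / 13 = 4.85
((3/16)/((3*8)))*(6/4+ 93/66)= 1/44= 0.02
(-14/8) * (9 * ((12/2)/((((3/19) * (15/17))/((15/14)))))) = -2907/4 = -726.75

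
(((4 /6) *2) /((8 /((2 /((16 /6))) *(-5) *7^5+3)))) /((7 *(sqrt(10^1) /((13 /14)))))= -1092403 *sqrt(10) /7840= -440.62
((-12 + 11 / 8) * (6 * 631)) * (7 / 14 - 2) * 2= 482715 / 4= 120678.75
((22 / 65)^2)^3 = 113379904 / 75418890625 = 0.00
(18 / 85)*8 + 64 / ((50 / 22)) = 12688 / 425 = 29.85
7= 7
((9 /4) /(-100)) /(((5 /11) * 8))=-99 /16000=-0.01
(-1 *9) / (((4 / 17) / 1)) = -153 / 4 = -38.25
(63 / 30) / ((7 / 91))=273 / 10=27.30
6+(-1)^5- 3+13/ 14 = 41/ 14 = 2.93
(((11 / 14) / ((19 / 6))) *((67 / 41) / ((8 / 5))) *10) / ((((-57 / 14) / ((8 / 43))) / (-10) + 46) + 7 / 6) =6633000 / 129183907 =0.05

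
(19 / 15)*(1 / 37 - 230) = -161671 / 555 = -291.30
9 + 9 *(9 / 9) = 18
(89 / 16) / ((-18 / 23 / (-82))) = 83927 / 144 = 582.83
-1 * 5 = -5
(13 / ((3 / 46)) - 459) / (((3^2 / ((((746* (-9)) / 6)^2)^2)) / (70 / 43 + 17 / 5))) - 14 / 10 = -48901224440122678 / 215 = -227447555535454.32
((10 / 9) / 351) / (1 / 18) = 20 / 351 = 0.06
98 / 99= 0.99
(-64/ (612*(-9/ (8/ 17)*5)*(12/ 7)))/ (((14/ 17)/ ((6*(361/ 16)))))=722/ 6885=0.10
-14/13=-1.08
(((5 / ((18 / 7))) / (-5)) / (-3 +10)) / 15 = -0.00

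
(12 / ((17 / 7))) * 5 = 420 / 17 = 24.71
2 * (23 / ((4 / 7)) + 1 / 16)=645 / 8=80.62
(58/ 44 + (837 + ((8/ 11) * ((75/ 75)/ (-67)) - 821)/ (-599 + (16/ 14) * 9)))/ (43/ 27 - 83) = -10593787689/ 1027033084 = -10.31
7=7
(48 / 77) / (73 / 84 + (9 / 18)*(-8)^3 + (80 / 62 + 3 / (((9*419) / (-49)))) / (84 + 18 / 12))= -1279364544 / 523578777403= -0.00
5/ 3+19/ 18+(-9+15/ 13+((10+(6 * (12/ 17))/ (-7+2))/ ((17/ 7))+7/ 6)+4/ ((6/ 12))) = 1320667/ 169065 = 7.81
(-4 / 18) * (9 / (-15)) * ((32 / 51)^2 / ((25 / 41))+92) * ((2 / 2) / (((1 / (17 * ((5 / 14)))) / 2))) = 1721224 / 11475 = 150.00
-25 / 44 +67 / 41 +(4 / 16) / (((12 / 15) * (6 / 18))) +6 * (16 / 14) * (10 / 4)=967119 / 50512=19.15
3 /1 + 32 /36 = 35 /9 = 3.89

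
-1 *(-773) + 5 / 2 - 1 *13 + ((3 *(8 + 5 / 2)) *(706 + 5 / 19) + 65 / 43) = 18800233 / 817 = 23011.30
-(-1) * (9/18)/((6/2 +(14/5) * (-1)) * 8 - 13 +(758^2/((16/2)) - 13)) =5/717961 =0.00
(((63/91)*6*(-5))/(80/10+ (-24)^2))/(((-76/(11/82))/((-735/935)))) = -19845/402163424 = -0.00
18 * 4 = 72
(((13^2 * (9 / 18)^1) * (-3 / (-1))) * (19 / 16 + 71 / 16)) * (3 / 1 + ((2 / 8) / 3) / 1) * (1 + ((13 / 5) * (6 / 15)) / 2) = 1069263 / 160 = 6682.89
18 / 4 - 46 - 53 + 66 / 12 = -89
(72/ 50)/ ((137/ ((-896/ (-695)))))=32256/ 2380375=0.01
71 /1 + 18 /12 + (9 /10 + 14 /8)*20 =125.50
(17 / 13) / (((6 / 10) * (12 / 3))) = 85 / 156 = 0.54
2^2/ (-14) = -2/ 7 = -0.29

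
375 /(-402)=-125 /134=-0.93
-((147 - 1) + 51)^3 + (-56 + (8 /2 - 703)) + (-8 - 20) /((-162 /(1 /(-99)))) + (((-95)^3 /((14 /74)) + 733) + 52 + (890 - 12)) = -683492488568 /56133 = -12176304.29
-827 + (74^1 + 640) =-113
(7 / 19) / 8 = 7 / 152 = 0.05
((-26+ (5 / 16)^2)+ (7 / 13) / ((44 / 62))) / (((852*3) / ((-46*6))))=7056837 / 2599168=2.72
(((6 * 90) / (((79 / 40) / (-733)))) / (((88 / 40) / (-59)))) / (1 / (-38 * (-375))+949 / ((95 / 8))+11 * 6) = 66557133000000 / 1806912569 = 36834.73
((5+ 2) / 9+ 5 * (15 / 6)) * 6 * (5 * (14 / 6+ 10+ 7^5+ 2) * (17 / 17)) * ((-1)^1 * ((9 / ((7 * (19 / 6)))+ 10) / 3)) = -4392705280 / 189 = -23241826.88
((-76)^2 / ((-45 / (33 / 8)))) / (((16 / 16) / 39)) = -103246 / 5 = -20649.20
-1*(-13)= 13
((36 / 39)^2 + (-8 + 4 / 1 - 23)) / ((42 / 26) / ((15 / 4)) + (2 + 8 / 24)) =-9.46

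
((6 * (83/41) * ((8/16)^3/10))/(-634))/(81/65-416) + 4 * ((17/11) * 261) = 99498446611671/61667957648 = 1613.45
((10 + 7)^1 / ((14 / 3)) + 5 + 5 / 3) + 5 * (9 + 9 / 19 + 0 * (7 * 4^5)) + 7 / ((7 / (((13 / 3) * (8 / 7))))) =62.63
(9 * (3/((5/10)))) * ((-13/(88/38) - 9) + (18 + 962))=1146879/22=52130.86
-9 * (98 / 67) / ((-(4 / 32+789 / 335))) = 35280 / 6647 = 5.31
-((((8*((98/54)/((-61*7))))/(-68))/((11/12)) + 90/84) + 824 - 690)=-194136517/1437282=-135.07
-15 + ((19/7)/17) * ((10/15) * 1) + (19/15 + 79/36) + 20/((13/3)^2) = -37529627/3619980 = -10.37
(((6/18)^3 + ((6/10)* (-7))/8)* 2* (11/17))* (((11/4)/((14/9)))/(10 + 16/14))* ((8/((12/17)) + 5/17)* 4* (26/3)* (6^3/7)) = -2224343/1785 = -1246.13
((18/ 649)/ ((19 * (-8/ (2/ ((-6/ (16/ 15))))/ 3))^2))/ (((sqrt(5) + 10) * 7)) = 16/ 779010925- 8 * sqrt(5)/ 3895054625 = 0.00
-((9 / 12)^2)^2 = -81 / 256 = -0.32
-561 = -561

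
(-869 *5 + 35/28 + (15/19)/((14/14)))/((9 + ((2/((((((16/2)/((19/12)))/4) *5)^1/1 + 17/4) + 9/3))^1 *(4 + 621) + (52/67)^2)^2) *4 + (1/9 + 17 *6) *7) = -63629502131566199385/515106145102603384828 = -0.12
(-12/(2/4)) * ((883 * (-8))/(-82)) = -84768/41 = -2067.51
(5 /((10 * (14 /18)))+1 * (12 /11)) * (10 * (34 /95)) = 6.21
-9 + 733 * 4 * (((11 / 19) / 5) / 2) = 15271 / 95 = 160.75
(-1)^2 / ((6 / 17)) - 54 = -307 / 6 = -51.17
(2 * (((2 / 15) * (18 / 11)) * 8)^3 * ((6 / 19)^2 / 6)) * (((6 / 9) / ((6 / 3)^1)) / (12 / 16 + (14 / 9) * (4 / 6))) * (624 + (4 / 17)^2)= 68931607855104 / 3350043313375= 20.58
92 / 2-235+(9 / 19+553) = 6925 / 19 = 364.47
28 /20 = 7 /5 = 1.40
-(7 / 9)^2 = -49 / 81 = -0.60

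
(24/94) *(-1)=-12/47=-0.26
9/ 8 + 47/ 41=745/ 328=2.27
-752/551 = -1.36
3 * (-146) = -438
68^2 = 4624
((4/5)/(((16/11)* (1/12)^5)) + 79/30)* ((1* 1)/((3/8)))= 364960.62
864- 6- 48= 810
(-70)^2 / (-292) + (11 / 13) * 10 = -8.32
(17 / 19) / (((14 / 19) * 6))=0.20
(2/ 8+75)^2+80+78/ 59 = 5422227/ 944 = 5743.88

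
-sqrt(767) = -27.69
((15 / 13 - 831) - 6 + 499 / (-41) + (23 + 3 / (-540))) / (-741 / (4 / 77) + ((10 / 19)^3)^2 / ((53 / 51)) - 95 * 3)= 197361733575231529 / 3480464315096941185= 0.06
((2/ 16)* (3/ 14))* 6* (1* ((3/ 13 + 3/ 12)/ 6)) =75/ 5824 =0.01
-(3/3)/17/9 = -1/153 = -0.01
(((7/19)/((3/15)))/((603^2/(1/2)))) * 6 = 35/2302857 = 0.00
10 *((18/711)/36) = 5/711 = 0.01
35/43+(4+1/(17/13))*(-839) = -2921642/731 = -3996.77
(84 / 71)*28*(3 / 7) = 1008 / 71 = 14.20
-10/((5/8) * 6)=-8/3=-2.67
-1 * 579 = -579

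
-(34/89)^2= -1156/7921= -0.15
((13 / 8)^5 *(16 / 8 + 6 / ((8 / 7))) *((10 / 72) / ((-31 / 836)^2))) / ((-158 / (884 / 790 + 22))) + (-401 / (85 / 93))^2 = 407404126736331810023 / 2129887259443200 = 191279.67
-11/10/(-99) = 1/90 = 0.01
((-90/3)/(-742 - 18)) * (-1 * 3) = -9/76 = -0.12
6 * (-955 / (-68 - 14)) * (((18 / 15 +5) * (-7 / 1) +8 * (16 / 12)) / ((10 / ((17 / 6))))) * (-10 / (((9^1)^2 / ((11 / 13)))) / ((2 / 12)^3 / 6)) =140296376 / 1599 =87740.07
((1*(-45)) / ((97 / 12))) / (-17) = 540 / 1649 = 0.33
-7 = -7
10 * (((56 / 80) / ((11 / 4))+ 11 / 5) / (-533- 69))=-135 / 3311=-0.04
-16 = -16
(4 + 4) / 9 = 8 / 9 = 0.89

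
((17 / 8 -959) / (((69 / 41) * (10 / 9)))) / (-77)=188313 / 28336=6.65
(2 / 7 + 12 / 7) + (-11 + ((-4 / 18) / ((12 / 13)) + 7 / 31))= -9.01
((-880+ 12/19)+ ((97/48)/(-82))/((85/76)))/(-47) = 1397492137/74690520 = 18.71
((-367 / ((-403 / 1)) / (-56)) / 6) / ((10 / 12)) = -367 / 112840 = -0.00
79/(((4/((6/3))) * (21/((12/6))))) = 79/21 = 3.76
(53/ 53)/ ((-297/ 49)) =-49/ 297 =-0.16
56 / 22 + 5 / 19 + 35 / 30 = 4985 / 1254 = 3.98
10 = 10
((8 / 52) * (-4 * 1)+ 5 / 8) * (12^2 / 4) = 9 / 26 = 0.35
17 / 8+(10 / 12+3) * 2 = 235 / 24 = 9.79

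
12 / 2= 6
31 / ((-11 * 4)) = -31 / 44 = -0.70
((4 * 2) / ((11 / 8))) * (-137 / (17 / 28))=-1312.86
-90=-90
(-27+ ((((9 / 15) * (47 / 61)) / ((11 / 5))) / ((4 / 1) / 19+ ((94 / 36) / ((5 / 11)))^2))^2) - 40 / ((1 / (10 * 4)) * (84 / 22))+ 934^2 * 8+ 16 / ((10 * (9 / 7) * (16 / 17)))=6978403.27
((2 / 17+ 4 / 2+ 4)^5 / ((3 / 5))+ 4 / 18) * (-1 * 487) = -88877877461038 / 12778713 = -6955150.92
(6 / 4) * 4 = 6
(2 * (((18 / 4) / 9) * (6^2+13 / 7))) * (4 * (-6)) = -6360 / 7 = -908.57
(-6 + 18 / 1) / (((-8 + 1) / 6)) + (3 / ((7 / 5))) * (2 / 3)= -62 / 7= -8.86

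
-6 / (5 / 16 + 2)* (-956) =91776 / 37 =2480.43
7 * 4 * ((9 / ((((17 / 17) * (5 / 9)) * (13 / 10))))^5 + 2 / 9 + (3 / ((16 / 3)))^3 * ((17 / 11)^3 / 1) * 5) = 38322928939770574183 / 4554464099328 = 8414366.24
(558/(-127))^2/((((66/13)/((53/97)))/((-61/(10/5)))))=-1090526463/17209643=-63.37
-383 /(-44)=383 /44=8.70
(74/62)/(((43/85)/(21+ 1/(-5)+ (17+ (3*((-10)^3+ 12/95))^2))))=51077833315389/2406065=21228783.64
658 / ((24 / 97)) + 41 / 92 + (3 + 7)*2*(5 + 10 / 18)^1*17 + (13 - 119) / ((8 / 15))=3601801 / 828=4350.00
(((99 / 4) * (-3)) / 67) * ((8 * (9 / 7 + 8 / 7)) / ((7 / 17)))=-171666 / 3283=-52.29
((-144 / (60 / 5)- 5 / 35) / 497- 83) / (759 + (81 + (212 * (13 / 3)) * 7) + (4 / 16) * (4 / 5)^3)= -54157875 / 4742830246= -0.01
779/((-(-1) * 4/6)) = 2337/2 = 1168.50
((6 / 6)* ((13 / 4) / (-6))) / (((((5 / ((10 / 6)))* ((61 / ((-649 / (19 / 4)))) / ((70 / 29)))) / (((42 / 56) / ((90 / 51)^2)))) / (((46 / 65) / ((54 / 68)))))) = 0.21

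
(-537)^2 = 288369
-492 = -492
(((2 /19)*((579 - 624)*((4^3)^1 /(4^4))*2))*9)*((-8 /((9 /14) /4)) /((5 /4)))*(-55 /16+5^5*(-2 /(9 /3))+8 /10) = -168212688 /95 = -1770659.87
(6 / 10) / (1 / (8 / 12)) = 2 / 5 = 0.40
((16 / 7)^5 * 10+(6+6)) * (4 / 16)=2671861 / 16807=158.97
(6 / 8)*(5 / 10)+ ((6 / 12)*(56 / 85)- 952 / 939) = -197579 / 638520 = -0.31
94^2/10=4418/5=883.60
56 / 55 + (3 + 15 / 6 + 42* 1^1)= 5337 / 110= 48.52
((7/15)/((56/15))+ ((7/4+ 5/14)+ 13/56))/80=69/2240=0.03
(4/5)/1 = 4/5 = 0.80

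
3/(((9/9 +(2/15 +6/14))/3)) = 945/164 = 5.76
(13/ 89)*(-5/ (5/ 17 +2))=-85/ 267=-0.32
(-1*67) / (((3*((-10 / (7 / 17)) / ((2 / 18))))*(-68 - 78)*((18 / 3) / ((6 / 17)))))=-469 / 11392380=-0.00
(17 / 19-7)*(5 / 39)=-580 / 741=-0.78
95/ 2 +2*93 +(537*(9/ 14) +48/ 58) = 117647/ 203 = 579.54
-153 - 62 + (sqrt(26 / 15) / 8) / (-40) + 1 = -214 - sqrt(390) / 4800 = -214.00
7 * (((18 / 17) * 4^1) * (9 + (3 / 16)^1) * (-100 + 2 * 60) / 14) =6615 / 17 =389.12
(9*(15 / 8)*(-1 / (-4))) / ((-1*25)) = -27 / 160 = -0.17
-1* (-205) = 205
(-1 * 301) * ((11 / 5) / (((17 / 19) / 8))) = -503272 / 85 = -5920.85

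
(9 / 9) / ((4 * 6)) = 1 / 24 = 0.04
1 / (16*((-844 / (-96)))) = 3 / 422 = 0.01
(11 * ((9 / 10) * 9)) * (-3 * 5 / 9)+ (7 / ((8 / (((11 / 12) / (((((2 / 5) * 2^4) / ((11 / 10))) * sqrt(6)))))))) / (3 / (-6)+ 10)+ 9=-279 / 2+ 847 * sqrt(6) / 350208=-139.49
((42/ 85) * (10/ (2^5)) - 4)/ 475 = -0.01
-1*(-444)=444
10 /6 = 5 /3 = 1.67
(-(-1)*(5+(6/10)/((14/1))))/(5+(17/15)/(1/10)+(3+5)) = 1059/5110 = 0.21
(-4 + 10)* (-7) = -42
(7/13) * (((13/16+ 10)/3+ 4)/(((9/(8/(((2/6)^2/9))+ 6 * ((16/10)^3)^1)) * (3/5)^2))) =849.97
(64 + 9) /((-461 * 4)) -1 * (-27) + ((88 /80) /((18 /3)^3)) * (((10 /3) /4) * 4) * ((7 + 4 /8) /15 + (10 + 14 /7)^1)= 16234435 /597456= 27.17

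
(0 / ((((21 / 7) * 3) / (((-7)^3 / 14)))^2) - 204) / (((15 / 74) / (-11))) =55352 / 5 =11070.40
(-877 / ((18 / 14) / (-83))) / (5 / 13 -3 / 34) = 225215354 / 1179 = 191022.35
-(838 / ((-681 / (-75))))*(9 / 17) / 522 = -10475 / 111911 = -0.09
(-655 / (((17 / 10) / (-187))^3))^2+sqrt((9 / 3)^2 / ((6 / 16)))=2 * sqrt(6)+760043958025000000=760043958025000004.90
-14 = -14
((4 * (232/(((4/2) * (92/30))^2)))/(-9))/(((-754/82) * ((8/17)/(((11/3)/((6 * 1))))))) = 191675/495144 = 0.39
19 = 19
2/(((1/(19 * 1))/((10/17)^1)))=380/17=22.35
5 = 5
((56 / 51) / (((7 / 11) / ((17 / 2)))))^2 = 1936 / 9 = 215.11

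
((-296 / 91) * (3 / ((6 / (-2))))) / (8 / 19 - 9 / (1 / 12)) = -1406 / 46501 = -0.03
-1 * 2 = -2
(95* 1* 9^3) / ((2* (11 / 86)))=2977965 / 11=270724.09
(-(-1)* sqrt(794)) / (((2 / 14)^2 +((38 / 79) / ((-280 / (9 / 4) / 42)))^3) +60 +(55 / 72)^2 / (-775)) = 3882433633344000* sqrt(794) / 233005717145911817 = 0.47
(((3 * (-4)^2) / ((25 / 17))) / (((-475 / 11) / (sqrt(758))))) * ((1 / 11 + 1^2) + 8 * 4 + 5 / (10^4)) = -37128561 * sqrt(758) / 1484375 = -688.65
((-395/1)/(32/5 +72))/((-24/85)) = 167875/9408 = 17.84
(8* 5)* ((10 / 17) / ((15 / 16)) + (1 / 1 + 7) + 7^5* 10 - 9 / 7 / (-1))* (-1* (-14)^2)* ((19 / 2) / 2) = -319224094280 / 51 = -6259295966.27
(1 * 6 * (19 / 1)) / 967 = 114 / 967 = 0.12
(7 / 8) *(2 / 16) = 0.11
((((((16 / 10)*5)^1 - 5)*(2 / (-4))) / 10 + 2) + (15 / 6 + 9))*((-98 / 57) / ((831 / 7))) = -30527 / 157890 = -0.19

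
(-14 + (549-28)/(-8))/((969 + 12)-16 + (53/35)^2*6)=-0.08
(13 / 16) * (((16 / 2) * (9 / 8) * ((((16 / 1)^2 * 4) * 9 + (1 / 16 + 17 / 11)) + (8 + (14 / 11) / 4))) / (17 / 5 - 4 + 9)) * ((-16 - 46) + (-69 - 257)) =-30713477145 / 9856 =-3116221.30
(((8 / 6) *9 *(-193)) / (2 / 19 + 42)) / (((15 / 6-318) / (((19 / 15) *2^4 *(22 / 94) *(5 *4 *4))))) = 49049792 / 741425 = 66.16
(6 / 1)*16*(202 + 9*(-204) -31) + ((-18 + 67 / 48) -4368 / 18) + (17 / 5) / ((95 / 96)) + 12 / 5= -3650130319 / 22800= -160093.44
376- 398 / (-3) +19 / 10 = 15317 / 30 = 510.57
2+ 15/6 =9/2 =4.50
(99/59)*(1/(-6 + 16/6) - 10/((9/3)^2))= -1397/590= -2.37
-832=-832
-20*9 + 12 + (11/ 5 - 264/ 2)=-1489/ 5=-297.80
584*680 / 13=397120 / 13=30547.69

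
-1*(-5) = 5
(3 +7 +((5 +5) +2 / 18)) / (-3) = -181 / 27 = -6.70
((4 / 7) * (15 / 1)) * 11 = 660 / 7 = 94.29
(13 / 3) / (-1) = -13 / 3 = -4.33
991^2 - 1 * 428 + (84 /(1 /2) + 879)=982700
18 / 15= 6 / 5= 1.20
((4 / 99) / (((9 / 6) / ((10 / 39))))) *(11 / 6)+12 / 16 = 9637 / 12636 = 0.76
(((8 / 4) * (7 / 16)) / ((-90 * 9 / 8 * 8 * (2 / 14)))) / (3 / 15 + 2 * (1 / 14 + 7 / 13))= -4459 / 837216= -0.01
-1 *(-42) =42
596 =596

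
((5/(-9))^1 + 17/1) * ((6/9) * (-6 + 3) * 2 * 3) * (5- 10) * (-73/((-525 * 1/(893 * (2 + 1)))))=38591888/105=367541.79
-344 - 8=-352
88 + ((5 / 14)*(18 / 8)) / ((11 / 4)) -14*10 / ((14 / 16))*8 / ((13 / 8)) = -1400199 / 2002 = -699.40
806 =806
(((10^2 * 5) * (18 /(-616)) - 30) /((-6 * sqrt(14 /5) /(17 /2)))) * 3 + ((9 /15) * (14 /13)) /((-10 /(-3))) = 63 /325 + 58395 * sqrt(70) /4312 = 113.50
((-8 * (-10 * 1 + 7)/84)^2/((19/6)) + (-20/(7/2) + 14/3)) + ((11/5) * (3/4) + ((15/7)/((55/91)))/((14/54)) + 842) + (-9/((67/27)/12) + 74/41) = 1374957277453/1687921620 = 814.59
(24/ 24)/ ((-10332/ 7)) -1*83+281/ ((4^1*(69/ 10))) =-2472077/ 33948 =-72.82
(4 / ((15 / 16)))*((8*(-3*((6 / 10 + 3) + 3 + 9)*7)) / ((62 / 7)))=-978432 / 775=-1262.49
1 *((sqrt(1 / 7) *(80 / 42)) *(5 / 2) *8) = 800 *sqrt(7) / 147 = 14.40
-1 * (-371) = 371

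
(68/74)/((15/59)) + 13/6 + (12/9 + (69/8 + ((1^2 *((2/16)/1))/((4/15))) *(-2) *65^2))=-35033359/8880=-3945.20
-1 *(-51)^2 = -2601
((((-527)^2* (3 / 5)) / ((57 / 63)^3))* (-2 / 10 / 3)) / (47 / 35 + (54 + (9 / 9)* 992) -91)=-18004337883 / 1147922240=-15.68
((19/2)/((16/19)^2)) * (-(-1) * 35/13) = 240065/6656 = 36.07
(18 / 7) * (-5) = -90 / 7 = -12.86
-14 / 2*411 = -2877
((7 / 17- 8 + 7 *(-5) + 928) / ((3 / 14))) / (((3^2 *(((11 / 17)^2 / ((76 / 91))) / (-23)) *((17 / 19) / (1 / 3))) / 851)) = -850841754848 / 127413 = -6677825.30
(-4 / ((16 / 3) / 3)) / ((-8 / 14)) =63 / 16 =3.94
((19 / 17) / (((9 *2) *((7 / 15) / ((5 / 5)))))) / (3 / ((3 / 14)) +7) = 95 / 14994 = 0.01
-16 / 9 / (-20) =4 / 45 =0.09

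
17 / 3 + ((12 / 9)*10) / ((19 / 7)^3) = 43441 / 6859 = 6.33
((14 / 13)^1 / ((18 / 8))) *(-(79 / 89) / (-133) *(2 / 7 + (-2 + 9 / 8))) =-869 / 461643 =-0.00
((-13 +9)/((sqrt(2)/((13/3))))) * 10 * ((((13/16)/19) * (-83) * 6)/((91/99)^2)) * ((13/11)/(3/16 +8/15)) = 576833400 * sqrt(2)/161063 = 5064.89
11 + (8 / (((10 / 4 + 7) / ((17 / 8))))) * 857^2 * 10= 13142782.58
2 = 2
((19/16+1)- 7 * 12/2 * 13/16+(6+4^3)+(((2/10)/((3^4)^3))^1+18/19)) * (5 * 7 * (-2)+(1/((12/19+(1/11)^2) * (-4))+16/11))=-9373340802954545/3485561378112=-2689.19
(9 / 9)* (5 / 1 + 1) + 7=13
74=74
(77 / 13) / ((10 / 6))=231 / 65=3.55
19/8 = 2.38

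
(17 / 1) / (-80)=-17 / 80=-0.21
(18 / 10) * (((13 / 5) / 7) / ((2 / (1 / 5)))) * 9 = 1053 / 1750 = 0.60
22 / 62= 11 / 31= 0.35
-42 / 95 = -0.44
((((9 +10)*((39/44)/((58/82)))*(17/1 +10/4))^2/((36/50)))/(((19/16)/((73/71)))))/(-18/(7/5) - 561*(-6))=77.31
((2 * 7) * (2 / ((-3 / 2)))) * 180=-3360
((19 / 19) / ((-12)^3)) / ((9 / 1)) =-1 / 15552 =-0.00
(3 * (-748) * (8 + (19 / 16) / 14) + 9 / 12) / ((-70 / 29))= 29461941 / 3920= 7515.80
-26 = -26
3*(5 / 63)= 5 / 21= 0.24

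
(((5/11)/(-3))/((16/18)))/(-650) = 3/11440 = 0.00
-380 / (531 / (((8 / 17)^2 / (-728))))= 3040 / 13964769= 0.00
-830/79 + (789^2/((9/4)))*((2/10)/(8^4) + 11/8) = 153877338911/404480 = 380432.50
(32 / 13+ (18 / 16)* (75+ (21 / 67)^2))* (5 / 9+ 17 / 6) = 619024279 / 2100852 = 294.65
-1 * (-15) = 15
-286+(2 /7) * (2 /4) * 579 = -1423 /7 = -203.29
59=59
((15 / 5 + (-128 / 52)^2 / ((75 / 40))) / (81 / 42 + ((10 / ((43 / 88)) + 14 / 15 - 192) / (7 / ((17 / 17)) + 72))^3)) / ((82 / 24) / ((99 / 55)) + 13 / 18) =-210666542715319156200 / 721289200658329574141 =-0.29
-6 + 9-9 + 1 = -5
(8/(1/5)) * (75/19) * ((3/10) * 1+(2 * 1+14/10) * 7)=72300/19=3805.26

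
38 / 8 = 19 / 4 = 4.75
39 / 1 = 39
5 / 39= 0.13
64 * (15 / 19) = 960 / 19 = 50.53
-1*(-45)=45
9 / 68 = 0.13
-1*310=-310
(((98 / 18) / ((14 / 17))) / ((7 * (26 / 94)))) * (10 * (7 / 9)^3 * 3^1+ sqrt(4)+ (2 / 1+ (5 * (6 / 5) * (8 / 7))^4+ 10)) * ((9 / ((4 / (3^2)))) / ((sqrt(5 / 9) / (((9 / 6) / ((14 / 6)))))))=13047157841 * sqrt(5) / 218491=133526.47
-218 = -218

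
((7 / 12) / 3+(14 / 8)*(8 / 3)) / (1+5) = 175 / 216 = 0.81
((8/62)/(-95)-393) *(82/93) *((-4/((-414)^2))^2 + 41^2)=-292915462606174718836/502862939241885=-582495.63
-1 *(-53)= 53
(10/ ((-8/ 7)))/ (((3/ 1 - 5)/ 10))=175/ 4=43.75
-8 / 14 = -4 / 7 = -0.57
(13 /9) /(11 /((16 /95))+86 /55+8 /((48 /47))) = 11440 /591699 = 0.02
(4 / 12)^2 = 1 / 9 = 0.11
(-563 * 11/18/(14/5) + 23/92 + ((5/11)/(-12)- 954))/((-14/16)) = 1230.47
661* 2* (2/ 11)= 2644/ 11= 240.36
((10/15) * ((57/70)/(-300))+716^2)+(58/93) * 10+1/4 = 83435819393/162750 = 512662.48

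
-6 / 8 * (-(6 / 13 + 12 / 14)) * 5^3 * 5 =56250 / 91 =618.13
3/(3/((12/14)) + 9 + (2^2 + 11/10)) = 0.17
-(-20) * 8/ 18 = 80/ 9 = 8.89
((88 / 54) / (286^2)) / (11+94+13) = 1 / 5922774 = 0.00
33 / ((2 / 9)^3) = 24057 / 8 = 3007.12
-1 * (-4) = 4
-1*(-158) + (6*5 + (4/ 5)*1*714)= 3796/ 5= 759.20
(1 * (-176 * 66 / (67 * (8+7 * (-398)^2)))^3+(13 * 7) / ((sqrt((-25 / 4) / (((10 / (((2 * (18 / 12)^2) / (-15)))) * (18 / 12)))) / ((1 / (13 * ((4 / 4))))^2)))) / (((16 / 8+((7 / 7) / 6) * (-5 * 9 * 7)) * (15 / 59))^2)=-12629614266368 / 544637935907272013891220225+194936 * sqrt(2) / 29837925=0.01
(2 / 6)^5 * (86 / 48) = 43 / 5832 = 0.01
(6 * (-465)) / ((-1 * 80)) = 279 / 8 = 34.88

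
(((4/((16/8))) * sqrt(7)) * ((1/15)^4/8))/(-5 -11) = -sqrt(7)/3240000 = -0.00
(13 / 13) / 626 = 1 / 626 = 0.00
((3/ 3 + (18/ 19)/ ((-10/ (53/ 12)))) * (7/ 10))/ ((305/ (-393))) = -607971/ 1159000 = -0.52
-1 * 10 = -10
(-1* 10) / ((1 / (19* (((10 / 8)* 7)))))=-3325 / 2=-1662.50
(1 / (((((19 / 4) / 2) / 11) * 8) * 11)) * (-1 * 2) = -2 / 19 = -0.11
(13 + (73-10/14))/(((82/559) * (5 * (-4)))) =-333723/11480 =-29.07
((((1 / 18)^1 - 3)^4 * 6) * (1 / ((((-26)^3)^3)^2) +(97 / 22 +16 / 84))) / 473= 247145484817673278193604787310573111 / 56354961073330177812165271694082048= 4.39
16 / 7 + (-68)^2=32384 / 7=4626.29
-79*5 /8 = -395 /8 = -49.38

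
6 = 6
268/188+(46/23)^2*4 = 819/47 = 17.43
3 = 3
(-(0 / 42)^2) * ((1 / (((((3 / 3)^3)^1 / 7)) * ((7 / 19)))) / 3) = 0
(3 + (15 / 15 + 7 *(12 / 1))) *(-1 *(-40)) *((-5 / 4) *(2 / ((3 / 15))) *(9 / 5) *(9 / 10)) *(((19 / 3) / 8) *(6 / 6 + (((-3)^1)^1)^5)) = 13656060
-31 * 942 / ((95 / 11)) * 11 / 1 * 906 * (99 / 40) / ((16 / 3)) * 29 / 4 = -6893195891769 / 60800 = -113374932.43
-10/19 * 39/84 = -65/266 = -0.24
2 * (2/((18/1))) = 0.22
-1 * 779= -779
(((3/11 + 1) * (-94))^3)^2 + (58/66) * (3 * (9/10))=51943993517774734471/17715610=2932103016366.62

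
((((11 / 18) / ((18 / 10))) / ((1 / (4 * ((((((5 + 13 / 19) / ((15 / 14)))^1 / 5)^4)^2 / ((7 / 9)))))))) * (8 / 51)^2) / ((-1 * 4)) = -2584662823233248034816 / 149787894251983642578125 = -0.02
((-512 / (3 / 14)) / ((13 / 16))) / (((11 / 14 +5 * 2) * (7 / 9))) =-688128 / 1963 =-350.55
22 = 22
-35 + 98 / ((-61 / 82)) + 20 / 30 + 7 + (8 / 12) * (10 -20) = -10110 / 61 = -165.74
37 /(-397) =-37 /397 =-0.09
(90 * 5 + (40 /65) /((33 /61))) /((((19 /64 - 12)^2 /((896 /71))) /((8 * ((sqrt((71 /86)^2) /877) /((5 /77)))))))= 405878603776 /84191881605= 4.82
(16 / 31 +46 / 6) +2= 947 / 93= 10.18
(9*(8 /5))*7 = 504 /5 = 100.80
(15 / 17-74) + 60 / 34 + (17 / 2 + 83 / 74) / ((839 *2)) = -71.35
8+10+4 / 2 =20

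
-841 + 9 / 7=-5878 / 7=-839.71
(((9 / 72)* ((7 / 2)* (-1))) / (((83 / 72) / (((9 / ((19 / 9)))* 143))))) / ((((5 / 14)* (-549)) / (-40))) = -4540536 / 96197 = -47.20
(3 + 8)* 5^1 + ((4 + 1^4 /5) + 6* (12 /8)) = 341 /5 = 68.20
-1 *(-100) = 100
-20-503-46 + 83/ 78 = -44299/ 78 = -567.94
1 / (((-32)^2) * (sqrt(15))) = sqrt(15) / 15360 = 0.00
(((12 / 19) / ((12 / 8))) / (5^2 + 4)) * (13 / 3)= 104 / 1653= 0.06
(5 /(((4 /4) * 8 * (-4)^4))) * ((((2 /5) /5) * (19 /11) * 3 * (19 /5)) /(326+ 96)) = 1083 /118835200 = 0.00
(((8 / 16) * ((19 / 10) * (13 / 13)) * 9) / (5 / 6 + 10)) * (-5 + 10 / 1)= 513 / 130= 3.95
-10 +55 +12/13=597/13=45.92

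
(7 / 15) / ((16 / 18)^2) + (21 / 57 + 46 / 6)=157333 / 18240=8.63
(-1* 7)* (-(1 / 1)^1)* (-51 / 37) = -357 / 37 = -9.65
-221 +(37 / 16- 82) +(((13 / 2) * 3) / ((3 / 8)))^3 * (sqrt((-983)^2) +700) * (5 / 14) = 9465696883 / 112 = 84515150.74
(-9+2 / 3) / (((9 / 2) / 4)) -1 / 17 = -3427 / 459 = -7.47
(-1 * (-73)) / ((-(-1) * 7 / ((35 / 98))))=365 / 98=3.72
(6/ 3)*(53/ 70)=53/ 35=1.51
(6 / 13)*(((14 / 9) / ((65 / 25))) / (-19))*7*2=-0.20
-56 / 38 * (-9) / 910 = 18 / 1235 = 0.01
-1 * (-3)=3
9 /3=3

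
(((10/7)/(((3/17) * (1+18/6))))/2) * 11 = 935/84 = 11.13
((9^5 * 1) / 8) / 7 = 59049 / 56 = 1054.45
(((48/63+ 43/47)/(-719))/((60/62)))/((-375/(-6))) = -10261/266119875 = -0.00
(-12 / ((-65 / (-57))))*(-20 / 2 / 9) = 152 / 13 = 11.69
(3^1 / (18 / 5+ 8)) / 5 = 3 / 58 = 0.05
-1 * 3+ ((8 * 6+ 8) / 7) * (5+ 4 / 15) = 587 / 15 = 39.13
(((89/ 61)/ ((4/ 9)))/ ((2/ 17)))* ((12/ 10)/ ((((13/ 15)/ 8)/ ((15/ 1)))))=3676590/ 793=4636.31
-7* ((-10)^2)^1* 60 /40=-1050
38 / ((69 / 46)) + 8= 100 / 3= 33.33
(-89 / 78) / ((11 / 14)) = -623 / 429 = -1.45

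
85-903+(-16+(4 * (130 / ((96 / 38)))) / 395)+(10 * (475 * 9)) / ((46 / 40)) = 396183413 / 10902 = 36340.43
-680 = -680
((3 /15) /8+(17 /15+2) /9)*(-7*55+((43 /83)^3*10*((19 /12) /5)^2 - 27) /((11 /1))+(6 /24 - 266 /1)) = -596039826240209 /2445418641600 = -243.74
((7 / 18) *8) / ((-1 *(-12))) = 7 / 27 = 0.26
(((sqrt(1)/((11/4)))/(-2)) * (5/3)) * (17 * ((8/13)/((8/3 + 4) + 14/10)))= -6800/17303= -0.39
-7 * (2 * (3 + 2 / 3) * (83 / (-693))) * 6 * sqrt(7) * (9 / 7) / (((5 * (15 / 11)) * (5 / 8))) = 29216 * sqrt(7) / 2625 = 29.45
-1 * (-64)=64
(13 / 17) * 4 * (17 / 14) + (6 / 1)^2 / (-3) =-58 / 7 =-8.29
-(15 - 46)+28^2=815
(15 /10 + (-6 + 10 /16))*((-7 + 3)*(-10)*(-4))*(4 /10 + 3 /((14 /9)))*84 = 121272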